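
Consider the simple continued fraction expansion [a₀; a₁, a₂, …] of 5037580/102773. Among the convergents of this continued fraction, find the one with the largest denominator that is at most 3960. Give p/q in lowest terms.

68035/1388

List convergents until the denominator exceeds the bound:
a_0 = 49: 49/1  (≤ bound)
a_1 = 60: 2941/60  (≤ bound)
a_2 = 2: 5931/121  (≤ bound)
a_3 = 1: 8872/181  (≤ bound)
a_4 = 6: 59163/1207  (≤ bound)
a_5 = 1: 68035/1388  (≤ bound)
a_6 = 4: 331303/6759  (> 3960, stop)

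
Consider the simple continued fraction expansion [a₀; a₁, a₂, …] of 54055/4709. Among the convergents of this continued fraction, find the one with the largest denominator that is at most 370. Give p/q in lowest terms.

a_0 = 11: 11/1  (≤ bound)
a_1 = 2: 23/2  (≤ bound)
a_2 = 11: 264/23  (≤ bound)
a_3 = 2: 551/48  (≤ bound)
a_4 = 4: 2468/215  (≤ bound)
a_5 = 1: 3019/263  (≤ bound)
a_6 = 2: 8506/741  (> 370, stop)

3019/263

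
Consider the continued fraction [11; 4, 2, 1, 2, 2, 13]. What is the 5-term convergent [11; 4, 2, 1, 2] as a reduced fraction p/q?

393/35

Start with 2.
1 + 1/(2/1) = 1 + 1/2 = 3/2
2 + 1/(3/2) = 2 + 2/3 = 8/3
4 + 1/(8/3) = 4 + 3/8 = 35/8
11 + 1/(35/8) = 11 + 8/35 = 393/35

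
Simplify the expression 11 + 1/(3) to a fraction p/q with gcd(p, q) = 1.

Use the convergent recurrence hₖ = aₖ·hₖ₋₁ + hₖ₋₂ (and likewise for the denominators kₖ):
a_0 = 11: 11/1
a_1 = 3: 34/3

34/3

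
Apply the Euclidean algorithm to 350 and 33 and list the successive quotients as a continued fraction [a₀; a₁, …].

[10; 1, 1, 1, 1, 6]

350 ÷ 33 → quotient 10, remainder 20
33 ÷ 20 → quotient 1, remainder 13
20 ÷ 13 → quotient 1, remainder 7
13 ÷ 7 → quotient 1, remainder 6
7 ÷ 6 → quotient 1, remainder 1
6 ÷ 1 → quotient 6, remainder 0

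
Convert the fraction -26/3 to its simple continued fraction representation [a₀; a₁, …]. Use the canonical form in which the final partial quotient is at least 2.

[-9; 3]

-26 = -9·3 + 1, so a_0 = -9
3 = 3·1 + 0, so a_1 = 3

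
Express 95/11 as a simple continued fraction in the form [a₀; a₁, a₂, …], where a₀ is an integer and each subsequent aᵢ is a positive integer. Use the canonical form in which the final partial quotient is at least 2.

95 ÷ 11 → quotient 8, remainder 7
11 ÷ 7 → quotient 1, remainder 4
7 ÷ 4 → quotient 1, remainder 3
4 ÷ 3 → quotient 1, remainder 1
3 ÷ 1 → quotient 3, remainder 0

[8; 1, 1, 1, 3]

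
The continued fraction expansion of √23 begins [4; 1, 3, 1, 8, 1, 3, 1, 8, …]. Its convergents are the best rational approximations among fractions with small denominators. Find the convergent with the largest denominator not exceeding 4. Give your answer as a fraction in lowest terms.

19/4

List convergents until the denominator exceeds the bound:
a_0 = 4: 4/1  (≤ bound)
a_1 = 1: 5/1  (≤ bound)
a_2 = 3: 19/4  (≤ bound)
a_3 = 1: 24/5  (> 4, stop)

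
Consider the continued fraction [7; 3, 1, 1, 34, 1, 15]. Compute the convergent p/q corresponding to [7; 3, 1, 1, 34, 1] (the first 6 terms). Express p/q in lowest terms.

Compute successive convergents:
a_0 = 7: 7/1
a_1 = 3: 22/3
a_2 = 1: 29/4
a_3 = 1: 51/7
a_4 = 34: 1763/242
a_5 = 1: 1814/249

1814/249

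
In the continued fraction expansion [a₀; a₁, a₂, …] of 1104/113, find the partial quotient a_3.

2

Run the Euclidean algorithm, recording each quotient:
⌊1104/113⌋ = 9, remainder 87
⌊113/87⌋ = 1, remainder 26
⌊87/26⌋ = 3, remainder 9
⌊26/9⌋ = 2, remainder 8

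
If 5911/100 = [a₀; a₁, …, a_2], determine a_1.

5911 = 59·100 + 11, so a_0 = 59
100 = 9·11 + 1, so a_1 = 9

9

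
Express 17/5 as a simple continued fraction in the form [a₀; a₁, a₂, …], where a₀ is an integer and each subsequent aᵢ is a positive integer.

[3; 2, 2]

Repeatedly divide and take the remainder:
⌊17/5⌋ = 3, remainder 2
⌊5/2⌋ = 2, remainder 1
⌊2/1⌋ = 2, remainder 0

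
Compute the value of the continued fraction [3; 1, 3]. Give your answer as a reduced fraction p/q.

Start with 3.
1 + 1/(3/1) = 1 + 1/3 = 4/3
3 + 1/(4/3) = 3 + 3/4 = 15/4

15/4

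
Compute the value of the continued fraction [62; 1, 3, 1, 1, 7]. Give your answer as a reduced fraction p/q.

4269/68

a_0 = 62: 62/1
a_1 = 1: 63/1
a_2 = 3: 251/4
a_3 = 1: 314/5
a_4 = 1: 565/9
a_5 = 7: 4269/68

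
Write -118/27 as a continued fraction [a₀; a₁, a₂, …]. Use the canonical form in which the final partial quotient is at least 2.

[-5; 1, 1, 1, 2, 3]

-118 = -5·27 + 17, so a_0 = -5
27 = 1·17 + 10, so a_1 = 1
17 = 1·10 + 7, so a_2 = 1
10 = 1·7 + 3, so a_3 = 1
7 = 2·3 + 1, so a_4 = 2
3 = 3·1 + 0, so a_5 = 3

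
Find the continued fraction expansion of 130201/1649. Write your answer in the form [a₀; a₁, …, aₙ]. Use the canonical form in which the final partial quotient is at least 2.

130201 = 78·1649 + 1579, so a_0 = 78
1649 = 1·1579 + 70, so a_1 = 1
1579 = 22·70 + 39, so a_2 = 22
70 = 1·39 + 31, so a_3 = 1
39 = 1·31 + 8, so a_4 = 1
31 = 3·8 + 7, so a_5 = 3
8 = 1·7 + 1, so a_6 = 1
7 = 7·1 + 0, so a_7 = 7

[78; 1, 22, 1, 1, 3, 1, 7]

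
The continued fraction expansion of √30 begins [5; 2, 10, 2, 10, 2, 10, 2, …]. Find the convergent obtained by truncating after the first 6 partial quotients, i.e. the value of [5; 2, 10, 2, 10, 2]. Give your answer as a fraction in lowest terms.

5291/966

Start with 2.
10 + 1/(2/1) = 10 + 1/2 = 21/2
2 + 1/(21/2) = 2 + 2/21 = 44/21
10 + 1/(44/21) = 10 + 21/44 = 461/44
2 + 1/(461/44) = 2 + 44/461 = 966/461
5 + 1/(966/461) = 5 + 461/966 = 5291/966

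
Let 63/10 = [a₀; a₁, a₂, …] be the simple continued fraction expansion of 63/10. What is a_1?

3

63 = 6·10 + 3, so a_0 = 6
10 = 3·3 + 1, so a_1 = 3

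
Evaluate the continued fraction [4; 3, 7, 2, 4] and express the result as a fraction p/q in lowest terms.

a_0 = 4: 4/1
a_1 = 3: 13/3
a_2 = 7: 95/22
a_3 = 2: 203/47
a_4 = 4: 907/210

907/210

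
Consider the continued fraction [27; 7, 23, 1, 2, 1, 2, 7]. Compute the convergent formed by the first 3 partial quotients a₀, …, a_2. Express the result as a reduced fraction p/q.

a_0 = 27: 27/1
a_1 = 7: 190/7
a_2 = 23: 4397/162

4397/162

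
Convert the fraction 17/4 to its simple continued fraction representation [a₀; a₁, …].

[4; 4]

17 ÷ 4 → quotient 4, remainder 1
4 ÷ 1 → quotient 4, remainder 0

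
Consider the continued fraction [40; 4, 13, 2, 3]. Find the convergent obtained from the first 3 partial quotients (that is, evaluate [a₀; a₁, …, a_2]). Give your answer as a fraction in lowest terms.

Compute successive convergents:
a_0 = 40: 40/1
a_1 = 4: 161/4
a_2 = 13: 2133/53

2133/53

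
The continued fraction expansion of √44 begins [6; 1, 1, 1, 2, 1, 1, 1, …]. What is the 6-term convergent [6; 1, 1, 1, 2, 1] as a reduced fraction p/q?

73/11

Collapse the nested fraction from the inside out:
Start with 1.
2 + 1/(1/1) = 2 + 1/1 = 3/1
1 + 1/(3/1) = 1 + 1/3 = 4/3
1 + 1/(4/3) = 1 + 3/4 = 7/4
1 + 1/(7/4) = 1 + 4/7 = 11/7
6 + 1/(11/7) = 6 + 7/11 = 73/11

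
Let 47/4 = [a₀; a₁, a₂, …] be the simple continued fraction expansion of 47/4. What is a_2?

47 ÷ 4 → quotient 11, remainder 3
4 ÷ 3 → quotient 1, remainder 1
3 ÷ 1 → quotient 3, remainder 0

3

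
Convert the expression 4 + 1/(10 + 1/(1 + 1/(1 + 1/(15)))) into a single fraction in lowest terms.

1335/326

a_0 = 4: 4/1
a_1 = 10: 41/10
a_2 = 1: 45/11
a_3 = 1: 86/21
a_4 = 15: 1335/326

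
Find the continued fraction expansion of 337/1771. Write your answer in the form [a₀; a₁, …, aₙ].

Repeatedly divide and take the remainder:
⌊337/1771⌋ = 0, remainder 337
⌊1771/337⌋ = 5, remainder 86
⌊337/86⌋ = 3, remainder 79
⌊86/79⌋ = 1, remainder 7
⌊79/7⌋ = 11, remainder 2
⌊7/2⌋ = 3, remainder 1
⌊2/1⌋ = 2, remainder 0

[0; 5, 3, 1, 11, 3, 2]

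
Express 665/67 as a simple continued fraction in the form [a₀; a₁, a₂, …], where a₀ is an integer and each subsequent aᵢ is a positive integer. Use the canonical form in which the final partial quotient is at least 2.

[9; 1, 12, 2, 2]

665 ÷ 67 → quotient 9, remainder 62
67 ÷ 62 → quotient 1, remainder 5
62 ÷ 5 → quotient 12, remainder 2
5 ÷ 2 → quotient 2, remainder 1
2 ÷ 1 → quotient 2, remainder 0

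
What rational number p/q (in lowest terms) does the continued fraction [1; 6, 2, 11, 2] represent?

Collapse the nested fraction from the inside out:
Start with 2.
11 + 1/(2/1) = 11 + 1/2 = 23/2
2 + 1/(23/2) = 2 + 2/23 = 48/23
6 + 1/(48/23) = 6 + 23/48 = 311/48
1 + 1/(311/48) = 1 + 48/311 = 359/311

359/311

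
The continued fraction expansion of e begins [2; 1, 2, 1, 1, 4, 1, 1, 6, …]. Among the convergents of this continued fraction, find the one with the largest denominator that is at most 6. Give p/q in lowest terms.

11/4

List convergents until the denominator exceeds the bound:
a_0 = 2: 2/1  (≤ bound)
a_1 = 1: 3/1  (≤ bound)
a_2 = 2: 8/3  (≤ bound)
a_3 = 1: 11/4  (≤ bound)
a_4 = 1: 19/7  (> 6, stop)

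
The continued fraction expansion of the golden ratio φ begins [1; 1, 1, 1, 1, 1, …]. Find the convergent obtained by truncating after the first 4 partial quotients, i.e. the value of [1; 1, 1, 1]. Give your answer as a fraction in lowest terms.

5/3

Build up convergents one term at a time:
a_0 = 1: 1/1
a_1 = 1: 2/1
a_2 = 1: 3/2
a_3 = 1: 5/3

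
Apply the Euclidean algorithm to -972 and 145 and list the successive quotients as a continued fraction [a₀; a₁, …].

[-7; 3, 2, 1, 2, 5]

-972 ÷ 145 → quotient -7, remainder 43
145 ÷ 43 → quotient 3, remainder 16
43 ÷ 16 → quotient 2, remainder 11
16 ÷ 11 → quotient 1, remainder 5
11 ÷ 5 → quotient 2, remainder 1
5 ÷ 1 → quotient 5, remainder 0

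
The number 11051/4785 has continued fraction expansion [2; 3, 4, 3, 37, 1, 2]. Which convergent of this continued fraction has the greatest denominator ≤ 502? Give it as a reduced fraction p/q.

97/42

List convergents until the denominator exceeds the bound:
a_0 = 2: 2/1  (≤ bound)
a_1 = 3: 7/3  (≤ bound)
a_2 = 4: 30/13  (≤ bound)
a_3 = 3: 97/42  (≤ bound)
a_4 = 37: 3619/1567  (> 502, stop)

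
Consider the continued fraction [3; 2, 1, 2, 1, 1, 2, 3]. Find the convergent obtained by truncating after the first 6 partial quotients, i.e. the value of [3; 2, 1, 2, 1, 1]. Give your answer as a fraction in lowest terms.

64/19

a_0 = 3: 3/1
a_1 = 2: 7/2
a_2 = 1: 10/3
a_3 = 2: 27/8
a_4 = 1: 37/11
a_5 = 1: 64/19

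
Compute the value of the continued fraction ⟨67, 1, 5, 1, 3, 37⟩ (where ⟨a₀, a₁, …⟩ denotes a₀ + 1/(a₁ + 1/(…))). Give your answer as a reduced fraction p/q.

68259/1006

Use the convergent recurrence hₖ = aₖ·hₖ₋₁ + hₖ₋₂ (and likewise for the denominators kₖ):
a_0 = 67: 67/1
a_1 = 1: 68/1
a_2 = 5: 407/6
a_3 = 1: 475/7
a_4 = 3: 1832/27
a_5 = 37: 68259/1006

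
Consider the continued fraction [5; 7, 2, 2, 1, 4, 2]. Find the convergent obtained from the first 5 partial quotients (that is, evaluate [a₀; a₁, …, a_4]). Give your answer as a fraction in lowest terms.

Collapse the nested fraction from the inside out:
Start with 1.
2 + 1/(1/1) = 2 + 1/1 = 3/1
2 + 1/(3/1) = 2 + 1/3 = 7/3
7 + 1/(7/3) = 7 + 3/7 = 52/7
5 + 1/(52/7) = 5 + 7/52 = 267/52

267/52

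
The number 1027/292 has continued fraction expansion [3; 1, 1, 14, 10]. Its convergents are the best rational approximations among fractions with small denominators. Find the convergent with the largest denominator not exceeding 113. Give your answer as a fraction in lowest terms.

102/29

a_0 = 3: 3/1  (≤ bound)
a_1 = 1: 4/1  (≤ bound)
a_2 = 1: 7/2  (≤ bound)
a_3 = 14: 102/29  (≤ bound)
a_4 = 10: 1027/292  (> 113, stop)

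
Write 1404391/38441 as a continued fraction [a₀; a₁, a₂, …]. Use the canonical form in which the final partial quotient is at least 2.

[36; 1, 1, 6, 1, 12, 7, 28]

Run the Euclidean algorithm, recording each quotient:
⌊1404391/38441⌋ = 36, remainder 20515
⌊38441/20515⌋ = 1, remainder 17926
⌊20515/17926⌋ = 1, remainder 2589
⌊17926/2589⌋ = 6, remainder 2392
⌊2589/2392⌋ = 1, remainder 197
⌊2392/197⌋ = 12, remainder 28
⌊197/28⌋ = 7, remainder 1
⌊28/1⌋ = 28, remainder 0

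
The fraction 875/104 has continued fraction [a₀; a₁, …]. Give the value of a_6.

875 ÷ 104 → quotient 8, remainder 43
104 ÷ 43 → quotient 2, remainder 18
43 ÷ 18 → quotient 2, remainder 7
18 ÷ 7 → quotient 2, remainder 4
7 ÷ 4 → quotient 1, remainder 3
4 ÷ 3 → quotient 1, remainder 1
3 ÷ 1 → quotient 3, remainder 0

3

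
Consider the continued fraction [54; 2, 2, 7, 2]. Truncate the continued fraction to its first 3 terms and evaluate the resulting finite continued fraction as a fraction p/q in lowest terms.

272/5

Work from the innermost term outward:
Start with 2.
2 + 1/(2/1) = 2 + 1/2 = 5/2
54 + 1/(5/2) = 54 + 2/5 = 272/5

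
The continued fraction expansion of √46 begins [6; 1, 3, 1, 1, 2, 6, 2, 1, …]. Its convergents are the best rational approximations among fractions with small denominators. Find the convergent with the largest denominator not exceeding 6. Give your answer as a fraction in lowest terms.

34/5

a_0 = 6: 6/1  (≤ bound)
a_1 = 1: 7/1  (≤ bound)
a_2 = 3: 27/4  (≤ bound)
a_3 = 1: 34/5  (≤ bound)
a_4 = 1: 61/9  (> 6, stop)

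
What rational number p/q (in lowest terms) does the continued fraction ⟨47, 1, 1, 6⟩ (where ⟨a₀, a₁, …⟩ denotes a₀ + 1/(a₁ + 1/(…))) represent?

Compute successive convergents:
a_0 = 47: 47/1
a_1 = 1: 48/1
a_2 = 1: 95/2
a_3 = 6: 618/13

618/13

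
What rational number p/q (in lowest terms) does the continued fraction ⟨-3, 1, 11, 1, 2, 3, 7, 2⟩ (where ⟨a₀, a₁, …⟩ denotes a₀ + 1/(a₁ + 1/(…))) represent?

Start with 2.
7 + 1/(2/1) = 7 + 1/2 = 15/2
3 + 1/(15/2) = 3 + 2/15 = 47/15
2 + 1/(47/15) = 2 + 15/47 = 109/47
1 + 1/(109/47) = 1 + 47/109 = 156/109
11 + 1/(156/109) = 11 + 109/156 = 1825/156
1 + 1/(1825/156) = 1 + 156/1825 = 1981/1825
-3 + 1/(1981/1825) = -3 + 1825/1981 = -4118/1981

-4118/1981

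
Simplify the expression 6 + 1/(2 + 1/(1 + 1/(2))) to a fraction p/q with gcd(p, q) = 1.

51/8

Compute successive convergents:
a_0 = 6: 6/1
a_1 = 2: 13/2
a_2 = 1: 19/3
a_3 = 2: 51/8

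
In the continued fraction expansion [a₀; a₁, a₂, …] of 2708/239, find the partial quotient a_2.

⌊2708/239⌋ = 11, remainder 79
⌊239/79⌋ = 3, remainder 2
⌊79/2⌋ = 39, remainder 1

39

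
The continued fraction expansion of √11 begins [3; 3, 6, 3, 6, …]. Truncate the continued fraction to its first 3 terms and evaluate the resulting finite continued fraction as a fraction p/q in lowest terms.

63/19

Compute successive convergents:
a_0 = 3: 3/1
a_1 = 3: 10/3
a_2 = 6: 63/19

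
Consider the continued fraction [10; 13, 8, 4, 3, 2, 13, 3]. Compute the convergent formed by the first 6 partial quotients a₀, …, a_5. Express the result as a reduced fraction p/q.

32657/3241

a_0 = 10: 10/1
a_1 = 13: 131/13
a_2 = 8: 1058/105
a_3 = 4: 4363/433
a_4 = 3: 14147/1404
a_5 = 2: 32657/3241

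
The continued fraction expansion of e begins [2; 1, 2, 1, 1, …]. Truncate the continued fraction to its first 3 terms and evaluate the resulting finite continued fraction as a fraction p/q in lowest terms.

Start with 2.
1 + 1/(2/1) = 1 + 1/2 = 3/2
2 + 1/(3/2) = 2 + 2/3 = 8/3

8/3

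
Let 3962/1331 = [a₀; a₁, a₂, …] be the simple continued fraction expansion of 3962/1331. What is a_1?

1

⌊3962/1331⌋ = 2, remainder 1300
⌊1331/1300⌋ = 1, remainder 31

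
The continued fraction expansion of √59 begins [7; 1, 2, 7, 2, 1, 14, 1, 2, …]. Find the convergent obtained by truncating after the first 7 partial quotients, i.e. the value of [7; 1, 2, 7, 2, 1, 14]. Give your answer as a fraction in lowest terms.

7781/1013

Compute successive convergents:
a_0 = 7: 7/1
a_1 = 1: 8/1
a_2 = 2: 23/3
a_3 = 7: 169/22
a_4 = 2: 361/47
a_5 = 1: 530/69
a_6 = 14: 7781/1013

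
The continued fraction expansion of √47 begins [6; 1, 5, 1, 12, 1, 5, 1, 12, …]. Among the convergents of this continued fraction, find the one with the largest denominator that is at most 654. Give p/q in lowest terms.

3942/575

a_0 = 6: 6/1  (≤ bound)
a_1 = 1: 7/1  (≤ bound)
a_2 = 5: 41/6  (≤ bound)
a_3 = 1: 48/7  (≤ bound)
a_4 = 12: 617/90  (≤ bound)
a_5 = 1: 665/97  (≤ bound)
a_6 = 5: 3942/575  (≤ bound)
a_7 = 1: 4607/672  (> 654, stop)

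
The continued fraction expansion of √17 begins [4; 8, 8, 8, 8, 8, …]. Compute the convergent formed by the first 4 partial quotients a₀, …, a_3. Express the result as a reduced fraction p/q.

Start with 8.
8 + 1/(8/1) = 8 + 1/8 = 65/8
8 + 1/(65/8) = 8 + 8/65 = 528/65
4 + 1/(528/65) = 4 + 65/528 = 2177/528

2177/528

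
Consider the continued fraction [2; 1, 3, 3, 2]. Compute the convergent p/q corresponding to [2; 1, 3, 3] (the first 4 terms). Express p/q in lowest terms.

36/13

a_0 = 2: 2/1
a_1 = 1: 3/1
a_2 = 3: 11/4
a_3 = 3: 36/13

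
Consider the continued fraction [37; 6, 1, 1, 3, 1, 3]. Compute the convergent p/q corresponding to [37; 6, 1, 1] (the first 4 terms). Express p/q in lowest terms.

483/13

Compute successive convergents:
a_0 = 37: 37/1
a_1 = 6: 223/6
a_2 = 1: 260/7
a_3 = 1: 483/13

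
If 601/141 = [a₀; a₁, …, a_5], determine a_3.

4

Run the Euclidean algorithm, recording each quotient:
601 ÷ 141 → quotient 4, remainder 37
141 ÷ 37 → quotient 3, remainder 30
37 ÷ 30 → quotient 1, remainder 7
30 ÷ 7 → quotient 4, remainder 2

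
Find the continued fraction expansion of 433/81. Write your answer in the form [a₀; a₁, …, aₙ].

[5; 2, 1, 8, 3]

⌊433/81⌋ = 5, remainder 28
⌊81/28⌋ = 2, remainder 25
⌊28/25⌋ = 1, remainder 3
⌊25/3⌋ = 8, remainder 1
⌊3/1⌋ = 3, remainder 0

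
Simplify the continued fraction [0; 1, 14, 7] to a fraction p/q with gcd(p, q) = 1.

a_0 = 0: 0/1
a_1 = 1: 1/1
a_2 = 14: 14/15
a_3 = 7: 99/106

99/106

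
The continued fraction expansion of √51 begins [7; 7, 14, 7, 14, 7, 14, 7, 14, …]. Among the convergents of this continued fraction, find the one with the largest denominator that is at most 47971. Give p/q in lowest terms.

a_0 = 7: 7/1  (≤ bound)
a_1 = 7: 50/7  (≤ bound)
a_2 = 14: 707/99  (≤ bound)
a_3 = 7: 4999/700  (≤ bound)
a_4 = 14: 70693/9899  (≤ bound)
a_5 = 7: 499850/69993  (> 47971, stop)

70693/9899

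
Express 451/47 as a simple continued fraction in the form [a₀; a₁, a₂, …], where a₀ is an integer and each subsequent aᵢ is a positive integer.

⌊451/47⌋ = 9, remainder 28
⌊47/28⌋ = 1, remainder 19
⌊28/19⌋ = 1, remainder 9
⌊19/9⌋ = 2, remainder 1
⌊9/1⌋ = 9, remainder 0

[9; 1, 1, 2, 9]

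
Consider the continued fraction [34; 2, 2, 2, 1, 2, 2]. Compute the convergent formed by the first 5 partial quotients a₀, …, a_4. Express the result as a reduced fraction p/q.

Use the convergent recurrence hₖ = aₖ·hₖ₋₁ + hₖ₋₂ (and likewise for the denominators kₖ):
a_0 = 34: 34/1
a_1 = 2: 69/2
a_2 = 2: 172/5
a_3 = 2: 413/12
a_4 = 1: 585/17

585/17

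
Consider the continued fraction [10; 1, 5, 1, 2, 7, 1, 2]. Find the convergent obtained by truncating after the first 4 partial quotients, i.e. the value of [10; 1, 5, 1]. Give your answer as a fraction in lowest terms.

Collapse the nested fraction from the inside out:
Start with 1.
5 + 1/(1/1) = 5 + 1/1 = 6/1
1 + 1/(6/1) = 1 + 1/6 = 7/6
10 + 1/(7/6) = 10 + 6/7 = 76/7

76/7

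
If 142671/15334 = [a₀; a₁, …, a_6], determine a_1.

Repeatedly divide and take the remainder:
⌊142671/15334⌋ = 9, remainder 4665
⌊15334/4665⌋ = 3, remainder 1339

3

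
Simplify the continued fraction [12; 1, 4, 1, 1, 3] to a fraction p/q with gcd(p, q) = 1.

500/39

Start with 3.
1 + 1/(3/1) = 1 + 1/3 = 4/3
1 + 1/(4/3) = 1 + 3/4 = 7/4
4 + 1/(7/4) = 4 + 4/7 = 32/7
1 + 1/(32/7) = 1 + 7/32 = 39/32
12 + 1/(39/32) = 12 + 32/39 = 500/39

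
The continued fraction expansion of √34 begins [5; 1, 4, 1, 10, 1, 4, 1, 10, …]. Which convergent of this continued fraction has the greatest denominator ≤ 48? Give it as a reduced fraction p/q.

List convergents until the denominator exceeds the bound:
a_0 = 5: 5/1  (≤ bound)
a_1 = 1: 6/1  (≤ bound)
a_2 = 4: 29/5  (≤ bound)
a_3 = 1: 35/6  (≤ bound)
a_4 = 10: 379/65  (> 48, stop)

35/6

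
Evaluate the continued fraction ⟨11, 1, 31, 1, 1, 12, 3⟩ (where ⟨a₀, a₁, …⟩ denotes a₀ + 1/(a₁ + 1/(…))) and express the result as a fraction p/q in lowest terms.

Compute successive convergents:
a_0 = 11: 11/1
a_1 = 1: 12/1
a_2 = 31: 383/32
a_3 = 1: 395/33
a_4 = 1: 778/65
a_5 = 12: 9731/813
a_6 = 3: 29971/2504

29971/2504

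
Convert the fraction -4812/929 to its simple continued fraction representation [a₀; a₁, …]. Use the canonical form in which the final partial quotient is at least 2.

-4812 = -6·929 + 762, so a_0 = -6
929 = 1·762 + 167, so a_1 = 1
762 = 4·167 + 94, so a_2 = 4
167 = 1·94 + 73, so a_3 = 1
94 = 1·73 + 21, so a_4 = 1
73 = 3·21 + 10, so a_5 = 3
21 = 2·10 + 1, so a_6 = 2
10 = 10·1 + 0, so a_7 = 10

[-6; 1, 4, 1, 1, 3, 2, 10]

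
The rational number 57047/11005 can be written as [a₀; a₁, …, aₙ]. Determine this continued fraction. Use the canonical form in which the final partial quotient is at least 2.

⌊57047/11005⌋ = 5, remainder 2022
⌊11005/2022⌋ = 5, remainder 895
⌊2022/895⌋ = 2, remainder 232
⌊895/232⌋ = 3, remainder 199
⌊232/199⌋ = 1, remainder 33
⌊199/33⌋ = 6, remainder 1
⌊33/1⌋ = 33, remainder 0

[5; 5, 2, 3, 1, 6, 33]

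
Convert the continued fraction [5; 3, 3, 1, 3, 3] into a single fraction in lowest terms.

Start with 3.
3 + 1/(3/1) = 3 + 1/3 = 10/3
1 + 1/(10/3) = 1 + 3/10 = 13/10
3 + 1/(13/10) = 3 + 10/13 = 49/13
3 + 1/(49/13) = 3 + 13/49 = 160/49
5 + 1/(160/49) = 5 + 49/160 = 849/160

849/160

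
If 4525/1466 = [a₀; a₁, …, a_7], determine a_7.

4525 ÷ 1466 → quotient 3, remainder 127
1466 ÷ 127 → quotient 11, remainder 69
127 ÷ 69 → quotient 1, remainder 58
69 ÷ 58 → quotient 1, remainder 11
58 ÷ 11 → quotient 5, remainder 3
11 ÷ 3 → quotient 3, remainder 2
3 ÷ 2 → quotient 1, remainder 1
2 ÷ 1 → quotient 2, remainder 0

2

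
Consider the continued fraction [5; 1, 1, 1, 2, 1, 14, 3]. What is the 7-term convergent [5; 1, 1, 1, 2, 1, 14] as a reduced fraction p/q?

913/162

Compute successive convergents:
a_0 = 5: 5/1
a_1 = 1: 6/1
a_2 = 1: 11/2
a_3 = 1: 17/3
a_4 = 2: 45/8
a_5 = 1: 62/11
a_6 = 14: 913/162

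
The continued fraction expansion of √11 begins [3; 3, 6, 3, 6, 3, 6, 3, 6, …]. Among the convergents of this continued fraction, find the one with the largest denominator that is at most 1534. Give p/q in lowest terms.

3970/1197

a_0 = 3: 3/1  (≤ bound)
a_1 = 3: 10/3  (≤ bound)
a_2 = 6: 63/19  (≤ bound)
a_3 = 3: 199/60  (≤ bound)
a_4 = 6: 1257/379  (≤ bound)
a_5 = 3: 3970/1197  (≤ bound)
a_6 = 6: 25077/7561  (> 1534, stop)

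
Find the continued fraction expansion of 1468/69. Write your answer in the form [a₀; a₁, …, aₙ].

Apply division with remainder until the remainder is 0:
1468 = 21·69 + 19, so a_0 = 21
69 = 3·19 + 12, so a_1 = 3
19 = 1·12 + 7, so a_2 = 1
12 = 1·7 + 5, so a_3 = 1
7 = 1·5 + 2, so a_4 = 1
5 = 2·2 + 1, so a_5 = 2
2 = 2·1 + 0, so a_6 = 2

[21; 3, 1, 1, 1, 2, 2]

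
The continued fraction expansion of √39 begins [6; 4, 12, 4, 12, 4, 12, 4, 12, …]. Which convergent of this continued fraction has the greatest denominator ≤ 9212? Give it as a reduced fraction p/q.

a_0 = 6: 6/1  (≤ bound)
a_1 = 4: 25/4  (≤ bound)
a_2 = 12: 306/49  (≤ bound)
a_3 = 4: 1249/200  (≤ bound)
a_4 = 12: 15294/2449  (≤ bound)
a_5 = 4: 62425/9996  (> 9212, stop)

15294/2449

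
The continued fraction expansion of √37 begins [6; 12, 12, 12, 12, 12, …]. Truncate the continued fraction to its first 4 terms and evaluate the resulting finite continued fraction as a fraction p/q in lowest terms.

a_0 = 6: 6/1
a_1 = 12: 73/12
a_2 = 12: 882/145
a_3 = 12: 10657/1752

10657/1752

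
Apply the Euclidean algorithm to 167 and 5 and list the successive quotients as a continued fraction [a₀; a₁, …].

[33; 2, 2]

167 ÷ 5 → quotient 33, remainder 2
5 ÷ 2 → quotient 2, remainder 1
2 ÷ 1 → quotient 2, remainder 0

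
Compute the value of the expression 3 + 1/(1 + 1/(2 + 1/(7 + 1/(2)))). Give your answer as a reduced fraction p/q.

a_0 = 3: 3/1
a_1 = 1: 4/1
a_2 = 2: 11/3
a_3 = 7: 81/22
a_4 = 2: 173/47

173/47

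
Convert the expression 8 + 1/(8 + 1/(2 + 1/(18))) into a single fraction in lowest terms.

a_0 = 8: 8/1
a_1 = 8: 65/8
a_2 = 2: 138/17
a_3 = 18: 2549/314

2549/314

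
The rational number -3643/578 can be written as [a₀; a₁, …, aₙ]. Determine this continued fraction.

Run the Euclidean algorithm, recording each quotient:
-3643 = -7·578 + 403, so a_0 = -7
578 = 1·403 + 175, so a_1 = 1
403 = 2·175 + 53, so a_2 = 2
175 = 3·53 + 16, so a_3 = 3
53 = 3·16 + 5, so a_4 = 3
16 = 3·5 + 1, so a_5 = 3
5 = 5·1 + 0, so a_6 = 5

[-7; 1, 2, 3, 3, 3, 5]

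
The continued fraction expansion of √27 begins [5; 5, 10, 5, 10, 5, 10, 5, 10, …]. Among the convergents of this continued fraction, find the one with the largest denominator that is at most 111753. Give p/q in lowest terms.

70226/13515

a_0 = 5: 5/1  (≤ bound)
a_1 = 5: 26/5  (≤ bound)
a_2 = 10: 265/51  (≤ bound)
a_3 = 5: 1351/260  (≤ bound)
a_4 = 10: 13775/2651  (≤ bound)
a_5 = 5: 70226/13515  (≤ bound)
a_6 = 10: 716035/137801  (> 111753, stop)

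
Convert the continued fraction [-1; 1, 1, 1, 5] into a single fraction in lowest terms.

-6/17

Start with 5.
1 + 1/(5/1) = 1 + 1/5 = 6/5
1 + 1/(6/5) = 1 + 5/6 = 11/6
1 + 1/(11/6) = 1 + 6/11 = 17/11
-1 + 1/(17/11) = -1 + 11/17 = -6/17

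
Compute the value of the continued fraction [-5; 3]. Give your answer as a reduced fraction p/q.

-14/3

Build up convergents one term at a time:
a_0 = -5: -5/1
a_1 = 3: -14/3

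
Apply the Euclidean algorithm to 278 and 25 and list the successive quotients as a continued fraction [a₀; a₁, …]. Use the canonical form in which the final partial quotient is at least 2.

Apply division with remainder until the remainder is 0:
278 ÷ 25 → quotient 11, remainder 3
25 ÷ 3 → quotient 8, remainder 1
3 ÷ 1 → quotient 3, remainder 0

[11; 8, 3]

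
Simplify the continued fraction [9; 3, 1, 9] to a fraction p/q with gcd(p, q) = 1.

Collapse the nested fraction from the inside out:
Start with 9.
1 + 1/(9/1) = 1 + 1/9 = 10/9
3 + 1/(10/9) = 3 + 9/10 = 39/10
9 + 1/(39/10) = 9 + 10/39 = 361/39

361/39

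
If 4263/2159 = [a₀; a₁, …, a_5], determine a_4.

4263 ÷ 2159 → quotient 1, remainder 2104
2159 ÷ 2104 → quotient 1, remainder 55
2104 ÷ 55 → quotient 38, remainder 14
55 ÷ 14 → quotient 3, remainder 13
14 ÷ 13 → quotient 1, remainder 1

1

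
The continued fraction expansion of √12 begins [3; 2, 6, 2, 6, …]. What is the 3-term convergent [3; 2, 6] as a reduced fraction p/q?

45/13

Start with 6.
2 + 1/(6/1) = 2 + 1/6 = 13/6
3 + 1/(13/6) = 3 + 6/13 = 45/13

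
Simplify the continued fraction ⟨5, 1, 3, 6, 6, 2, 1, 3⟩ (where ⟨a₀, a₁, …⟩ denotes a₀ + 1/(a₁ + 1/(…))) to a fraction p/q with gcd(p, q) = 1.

Compute successive convergents:
a_0 = 5: 5/1
a_1 = 1: 6/1
a_2 = 3: 23/4
a_3 = 6: 144/25
a_4 = 6: 887/154
a_5 = 2: 1918/333
a_6 = 1: 2805/487
a_7 = 3: 10333/1794

10333/1794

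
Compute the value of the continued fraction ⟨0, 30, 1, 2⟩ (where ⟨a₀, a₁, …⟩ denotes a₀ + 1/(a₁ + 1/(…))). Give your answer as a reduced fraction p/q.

3/92

Start with 2.
1 + 1/(2/1) = 1 + 1/2 = 3/2
30 + 1/(3/2) = 30 + 2/3 = 92/3
0 + 1/(92/3) = 0 + 3/92 = 3/92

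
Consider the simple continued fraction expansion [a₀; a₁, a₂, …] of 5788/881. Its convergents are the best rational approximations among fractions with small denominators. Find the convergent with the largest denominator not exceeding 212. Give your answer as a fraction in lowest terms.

a_0 = 6: 6/1  (≤ bound)
a_1 = 1: 7/1  (≤ bound)
a_2 = 1: 13/2  (≤ bound)
a_3 = 3: 46/7  (≤ bound)
a_4 = 12: 565/86  (≤ bound)
a_5 = 3: 1741/265  (> 212, stop)

565/86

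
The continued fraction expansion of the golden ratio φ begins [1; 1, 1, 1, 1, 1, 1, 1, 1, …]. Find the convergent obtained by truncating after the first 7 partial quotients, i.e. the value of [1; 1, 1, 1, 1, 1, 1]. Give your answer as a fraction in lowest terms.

21/13

a_0 = 1: 1/1
a_1 = 1: 2/1
a_2 = 1: 3/2
a_3 = 1: 5/3
a_4 = 1: 8/5
a_5 = 1: 13/8
a_6 = 1: 21/13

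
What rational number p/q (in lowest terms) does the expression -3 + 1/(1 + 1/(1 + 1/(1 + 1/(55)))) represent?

-390/167

Compute successive convergents:
a_0 = -3: -3/1
a_1 = 1: -2/1
a_2 = 1: -5/2
a_3 = 1: -7/3
a_4 = 55: -390/167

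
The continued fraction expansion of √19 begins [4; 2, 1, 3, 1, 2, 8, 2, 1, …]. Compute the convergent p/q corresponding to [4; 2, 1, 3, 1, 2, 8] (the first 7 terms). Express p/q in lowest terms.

1421/326

Collapse the nested fraction from the inside out:
Start with 8.
2 + 1/(8/1) = 2 + 1/8 = 17/8
1 + 1/(17/8) = 1 + 8/17 = 25/17
3 + 1/(25/17) = 3 + 17/25 = 92/25
1 + 1/(92/25) = 1 + 25/92 = 117/92
2 + 1/(117/92) = 2 + 92/117 = 326/117
4 + 1/(326/117) = 4 + 117/326 = 1421/326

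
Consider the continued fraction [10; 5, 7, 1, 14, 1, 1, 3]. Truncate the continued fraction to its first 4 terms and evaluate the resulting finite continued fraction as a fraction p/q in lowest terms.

418/41

Starting at the tail and folding back:
Start with 1.
7 + 1/(1/1) = 7 + 1/1 = 8/1
5 + 1/(8/1) = 5 + 1/8 = 41/8
10 + 1/(41/8) = 10 + 8/41 = 418/41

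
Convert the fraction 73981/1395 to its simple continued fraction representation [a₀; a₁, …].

[53; 30, 3, 15]

Repeatedly divide and take the remainder:
⌊73981/1395⌋ = 53, remainder 46
⌊1395/46⌋ = 30, remainder 15
⌊46/15⌋ = 3, remainder 1
⌊15/1⌋ = 15, remainder 0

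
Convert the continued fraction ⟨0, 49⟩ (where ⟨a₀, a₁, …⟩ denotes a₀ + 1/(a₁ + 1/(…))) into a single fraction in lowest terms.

1/49

Start with 49.
0 + 1/(49/1) = 0 + 1/49 = 1/49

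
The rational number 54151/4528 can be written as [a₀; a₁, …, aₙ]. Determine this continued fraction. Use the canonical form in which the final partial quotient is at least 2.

54151 ÷ 4528 → quotient 11, remainder 4343
4528 ÷ 4343 → quotient 1, remainder 185
4343 ÷ 185 → quotient 23, remainder 88
185 ÷ 88 → quotient 2, remainder 9
88 ÷ 9 → quotient 9, remainder 7
9 ÷ 7 → quotient 1, remainder 2
7 ÷ 2 → quotient 3, remainder 1
2 ÷ 1 → quotient 2, remainder 0

[11; 1, 23, 2, 9, 1, 3, 2]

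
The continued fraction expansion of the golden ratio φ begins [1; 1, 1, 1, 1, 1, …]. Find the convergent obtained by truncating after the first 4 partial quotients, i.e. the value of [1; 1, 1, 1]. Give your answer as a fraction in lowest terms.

a_0 = 1: 1/1
a_1 = 1: 2/1
a_2 = 1: 3/2
a_3 = 1: 5/3

5/3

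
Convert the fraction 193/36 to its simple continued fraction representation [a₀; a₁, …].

[5; 2, 1, 3, 3]

Repeatedly divide and take the remainder:
193 = 5·36 + 13, so a_0 = 5
36 = 2·13 + 10, so a_1 = 2
13 = 1·10 + 3, so a_2 = 1
10 = 3·3 + 1, so a_3 = 3
3 = 3·1 + 0, so a_4 = 3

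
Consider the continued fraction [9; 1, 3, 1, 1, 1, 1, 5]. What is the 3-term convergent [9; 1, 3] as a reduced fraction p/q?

39/4

Start with 3.
1 + 1/(3/1) = 1 + 1/3 = 4/3
9 + 1/(4/3) = 9 + 3/4 = 39/4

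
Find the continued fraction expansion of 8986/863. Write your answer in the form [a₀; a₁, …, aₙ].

[10; 2, 2, 2, 1, 3, 1, 10]

8986 ÷ 863 → quotient 10, remainder 356
863 ÷ 356 → quotient 2, remainder 151
356 ÷ 151 → quotient 2, remainder 54
151 ÷ 54 → quotient 2, remainder 43
54 ÷ 43 → quotient 1, remainder 11
43 ÷ 11 → quotient 3, remainder 10
11 ÷ 10 → quotient 1, remainder 1
10 ÷ 1 → quotient 10, remainder 0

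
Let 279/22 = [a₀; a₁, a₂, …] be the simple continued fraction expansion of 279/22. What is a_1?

Repeatedly divide and take the remainder:
279 = 12·22 + 15, so a_0 = 12
22 = 1·15 + 7, so a_1 = 1

1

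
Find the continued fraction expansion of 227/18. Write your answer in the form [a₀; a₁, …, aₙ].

227 = 12·18 + 11, so a_0 = 12
18 = 1·11 + 7, so a_1 = 1
11 = 1·7 + 4, so a_2 = 1
7 = 1·4 + 3, so a_3 = 1
4 = 1·3 + 1, so a_4 = 1
3 = 3·1 + 0, so a_5 = 3

[12; 1, 1, 1, 1, 3]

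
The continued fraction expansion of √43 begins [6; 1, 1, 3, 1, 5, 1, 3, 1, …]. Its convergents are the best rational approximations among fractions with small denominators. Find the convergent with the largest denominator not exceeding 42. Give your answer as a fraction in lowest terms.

59/9

List convergents until the denominator exceeds the bound:
a_0 = 6: 6/1  (≤ bound)
a_1 = 1: 7/1  (≤ bound)
a_2 = 1: 13/2  (≤ bound)
a_3 = 3: 46/7  (≤ bound)
a_4 = 1: 59/9  (≤ bound)
a_5 = 5: 341/52  (> 42, stop)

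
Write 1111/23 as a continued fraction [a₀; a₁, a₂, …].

1111 = 48·23 + 7, so a_0 = 48
23 = 3·7 + 2, so a_1 = 3
7 = 3·2 + 1, so a_2 = 3
2 = 2·1 + 0, so a_3 = 2

[48; 3, 3, 2]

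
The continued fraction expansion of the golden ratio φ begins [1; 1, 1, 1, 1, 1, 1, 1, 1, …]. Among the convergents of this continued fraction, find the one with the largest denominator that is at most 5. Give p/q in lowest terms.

8/5

a_0 = 1: 1/1  (≤ bound)
a_1 = 1: 2/1  (≤ bound)
a_2 = 1: 3/2  (≤ bound)
a_3 = 1: 5/3  (≤ bound)
a_4 = 1: 8/5  (≤ bound)
a_5 = 1: 13/8  (> 5, stop)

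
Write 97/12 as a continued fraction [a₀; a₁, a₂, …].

[8; 12]

⌊97/12⌋ = 8, remainder 1
⌊12/1⌋ = 12, remainder 0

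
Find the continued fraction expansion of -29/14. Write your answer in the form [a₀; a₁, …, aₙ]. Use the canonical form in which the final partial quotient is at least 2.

Apply division with remainder until the remainder is 0:
-29 = -3·14 + 13, so a_0 = -3
14 = 1·13 + 1, so a_1 = 1
13 = 13·1 + 0, so a_2 = 13

[-3; 1, 13]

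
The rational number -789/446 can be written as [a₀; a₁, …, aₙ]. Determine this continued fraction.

[-2; 4, 3, 34]

-789 ÷ 446 → quotient -2, remainder 103
446 ÷ 103 → quotient 4, remainder 34
103 ÷ 34 → quotient 3, remainder 1
34 ÷ 1 → quotient 34, remainder 0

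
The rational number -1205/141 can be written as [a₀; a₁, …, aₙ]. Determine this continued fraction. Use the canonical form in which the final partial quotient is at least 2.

⌊-1205/141⌋ = -9, remainder 64
⌊141/64⌋ = 2, remainder 13
⌊64/13⌋ = 4, remainder 12
⌊13/12⌋ = 1, remainder 1
⌊12/1⌋ = 12, remainder 0

[-9; 2, 4, 1, 12]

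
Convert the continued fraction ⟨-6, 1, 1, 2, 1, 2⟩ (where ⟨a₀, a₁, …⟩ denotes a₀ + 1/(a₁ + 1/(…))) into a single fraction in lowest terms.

Use the convergent recurrence hₖ = aₖ·hₖ₋₁ + hₖ₋₂ (and likewise for the denominators kₖ):
a_0 = -6: -6/1
a_1 = 1: -5/1
a_2 = 1: -11/2
a_3 = 2: -27/5
a_4 = 1: -38/7
a_5 = 2: -103/19

-103/19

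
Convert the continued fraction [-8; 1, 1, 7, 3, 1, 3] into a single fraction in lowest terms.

-1740/233

Start with 3.
1 + 1/(3/1) = 1 + 1/3 = 4/3
3 + 1/(4/3) = 3 + 3/4 = 15/4
7 + 1/(15/4) = 7 + 4/15 = 109/15
1 + 1/(109/15) = 1 + 15/109 = 124/109
1 + 1/(124/109) = 1 + 109/124 = 233/124
-8 + 1/(233/124) = -8 + 124/233 = -1740/233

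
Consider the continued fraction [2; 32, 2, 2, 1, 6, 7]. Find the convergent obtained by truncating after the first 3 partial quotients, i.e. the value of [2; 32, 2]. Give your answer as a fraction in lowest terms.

132/65

a_0 = 2: 2/1
a_1 = 32: 65/32
a_2 = 2: 132/65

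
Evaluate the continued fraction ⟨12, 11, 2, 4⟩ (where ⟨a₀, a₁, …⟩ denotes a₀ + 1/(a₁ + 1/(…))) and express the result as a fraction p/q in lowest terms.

1245/103

Collapse the nested fraction from the inside out:
Start with 4.
2 + 1/(4/1) = 2 + 1/4 = 9/4
11 + 1/(9/4) = 11 + 4/9 = 103/9
12 + 1/(103/9) = 12 + 9/103 = 1245/103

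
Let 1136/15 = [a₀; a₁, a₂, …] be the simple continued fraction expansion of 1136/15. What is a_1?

1

⌊1136/15⌋ = 75, remainder 11
⌊15/11⌋ = 1, remainder 4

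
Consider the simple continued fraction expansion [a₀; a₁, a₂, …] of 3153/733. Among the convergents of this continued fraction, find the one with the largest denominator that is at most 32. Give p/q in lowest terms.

List convergents until the denominator exceeds the bound:
a_0 = 4: 4/1  (≤ bound)
a_1 = 3: 13/3  (≤ bound)
a_2 = 3: 43/10  (≤ bound)
a_3 = 6: 271/63  (> 32, stop)

43/10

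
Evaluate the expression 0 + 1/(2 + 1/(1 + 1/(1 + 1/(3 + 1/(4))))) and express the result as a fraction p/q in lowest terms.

Start with 4.
3 + 1/(4/1) = 3 + 1/4 = 13/4
1 + 1/(13/4) = 1 + 4/13 = 17/13
1 + 1/(17/13) = 1 + 13/17 = 30/17
2 + 1/(30/17) = 2 + 17/30 = 77/30
0 + 1/(77/30) = 0 + 30/77 = 30/77

30/77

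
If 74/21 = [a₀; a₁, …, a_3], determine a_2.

Apply division with remainder until the remainder is 0:
⌊74/21⌋ = 3, remainder 11
⌊21/11⌋ = 1, remainder 10
⌊11/10⌋ = 1, remainder 1

1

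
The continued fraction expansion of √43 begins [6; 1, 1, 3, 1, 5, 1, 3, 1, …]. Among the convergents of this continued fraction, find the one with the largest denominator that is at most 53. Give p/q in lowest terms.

341/52

List convergents until the denominator exceeds the bound:
a_0 = 6: 6/1  (≤ bound)
a_1 = 1: 7/1  (≤ bound)
a_2 = 1: 13/2  (≤ bound)
a_3 = 3: 46/7  (≤ bound)
a_4 = 1: 59/9  (≤ bound)
a_5 = 5: 341/52  (≤ bound)
a_6 = 1: 400/61  (> 53, stop)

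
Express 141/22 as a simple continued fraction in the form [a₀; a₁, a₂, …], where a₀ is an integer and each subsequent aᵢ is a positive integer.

[6; 2, 2, 4]

Apply division with remainder until the remainder is 0:
141 ÷ 22 → quotient 6, remainder 9
22 ÷ 9 → quotient 2, remainder 4
9 ÷ 4 → quotient 2, remainder 1
4 ÷ 1 → quotient 4, remainder 0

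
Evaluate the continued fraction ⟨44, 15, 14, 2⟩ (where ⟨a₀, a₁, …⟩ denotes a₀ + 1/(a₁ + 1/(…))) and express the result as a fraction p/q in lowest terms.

19257/437

Build up convergents one term at a time:
a_0 = 44: 44/1
a_1 = 15: 661/15
a_2 = 14: 9298/211
a_3 = 2: 19257/437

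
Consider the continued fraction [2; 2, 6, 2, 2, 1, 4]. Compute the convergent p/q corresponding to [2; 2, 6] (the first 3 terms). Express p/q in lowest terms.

32/13

a_0 = 2: 2/1
a_1 = 2: 5/2
a_2 = 6: 32/13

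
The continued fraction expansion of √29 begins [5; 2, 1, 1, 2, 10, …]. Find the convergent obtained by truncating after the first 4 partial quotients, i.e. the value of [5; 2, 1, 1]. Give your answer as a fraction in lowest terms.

27/5

Work from the innermost term outward:
Start with 1.
1 + 1/(1/1) = 1 + 1/1 = 2/1
2 + 1/(2/1) = 2 + 1/2 = 5/2
5 + 1/(5/2) = 5 + 2/5 = 27/5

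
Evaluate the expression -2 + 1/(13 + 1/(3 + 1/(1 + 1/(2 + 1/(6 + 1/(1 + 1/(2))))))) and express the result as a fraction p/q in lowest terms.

a_0 = -2: -2/1
a_1 = 13: -25/13
a_2 = 3: -77/40
a_3 = 1: -102/53
a_4 = 2: -281/146
a_5 = 6: -1788/929
a_6 = 1: -2069/1075
a_7 = 2: -5926/3079

-5926/3079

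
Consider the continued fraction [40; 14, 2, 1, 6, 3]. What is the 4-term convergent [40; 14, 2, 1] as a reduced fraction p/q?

1723/43

Start with 1.
2 + 1/(1/1) = 2 + 1/1 = 3/1
14 + 1/(3/1) = 14 + 1/3 = 43/3
40 + 1/(43/3) = 40 + 3/43 = 1723/43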